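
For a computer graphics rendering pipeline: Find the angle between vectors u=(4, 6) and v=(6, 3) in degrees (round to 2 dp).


u.v = 42, |u| = sqrt(52) = 7.2111, |v| = sqrt(45) = 6.7082
cos(theta) = u.v/(|u||v|) = 42/sqrt(2340) = 0.868243
theta = acos(0.868243) = 29.74 degrees

29.74 degrees


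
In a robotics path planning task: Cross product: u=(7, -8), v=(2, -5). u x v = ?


u x v = u_x*v_y - u_y*v_x = 7*(-5) - (-8)*2
= (-35) - (-16) = -19

-19


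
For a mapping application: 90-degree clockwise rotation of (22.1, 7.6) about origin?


90° CW: (x,y) -> (y, -x)
(22.1,7.6) -> (7.6, -22.1)

(7.6, -22.1)


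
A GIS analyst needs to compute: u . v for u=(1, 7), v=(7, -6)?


u . v = u_x*v_x + u_y*v_y = 1*7 + 7*(-6)
= 7 + (-42) = -35

-35


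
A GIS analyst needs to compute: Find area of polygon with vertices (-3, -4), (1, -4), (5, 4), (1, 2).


Shoelace sum: ((-3)*(-4) - 1*(-4)) + (1*4 - 5*(-4)) + (5*2 - 1*4) + (1*(-4) - (-3)*2)
= 48
Area = |48|/2 = 24

24


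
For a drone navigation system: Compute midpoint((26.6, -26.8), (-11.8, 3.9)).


M = ((26.6+(-11.8))/2, ((-26.8)+3.9)/2)
= (7.4, -11.45)

(7.4, -11.45)


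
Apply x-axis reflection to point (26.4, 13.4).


Reflection over x-axis: (x,y) -> (x,-y)
(26.4, 13.4) -> (26.4, -13.4)

(26.4, -13.4)


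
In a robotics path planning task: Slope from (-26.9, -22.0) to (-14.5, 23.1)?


slope = (y2-y1)/(x2-x1) = (23.1-(-22))/((-14.5)-(-26.9)) = 45.1/12.4 = 3.6371

3.6371


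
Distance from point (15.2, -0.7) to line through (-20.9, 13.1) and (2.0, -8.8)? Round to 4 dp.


|cross product| = 474.57
|line direction| = sqrt(1004.02) = 31.6863
Distance = 474.57/sqrt(1004.02) = 14.9771

14.9771


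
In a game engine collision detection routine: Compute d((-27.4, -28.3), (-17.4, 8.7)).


dx=10, dy=37
d^2 = 10^2 + 37^2 = 1469
d = sqrt(1469) = 38.3275

38.3275


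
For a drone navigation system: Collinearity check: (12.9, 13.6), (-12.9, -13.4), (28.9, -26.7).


Cross product: ((-12.9)-12.9)*((-26.7)-13.6) - ((-13.4)-13.6)*(28.9-12.9)
= 1471.74

No, not collinear


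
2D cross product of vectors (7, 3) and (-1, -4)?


u x v = u_x*v_y - u_y*v_x = 7*(-4) - 3*(-1)
= (-28) - (-3) = -25

-25


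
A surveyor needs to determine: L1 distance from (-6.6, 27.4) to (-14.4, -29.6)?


|(-6.6)-(-14.4)| + |27.4-(-29.6)| = 7.8 + 57 = 64.8

64.8


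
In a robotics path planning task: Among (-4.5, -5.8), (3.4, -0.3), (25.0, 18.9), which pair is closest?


d(P0,P1) = 9.626, d(P0,P2) = 38.4752, d(P1,P2) = 28.8998
Closest: P0 and P1

Closest pair: (-4.5, -5.8) and (3.4, -0.3), distance = 9.626


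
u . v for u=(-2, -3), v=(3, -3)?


u . v = u_x*v_x + u_y*v_y = (-2)*3 + (-3)*(-3)
= (-6) + 9 = 3

3


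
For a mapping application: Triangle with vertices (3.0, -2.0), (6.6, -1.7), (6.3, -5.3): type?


Side lengths squared: AB^2=13.05, BC^2=13.05, CA^2=21.78
Sorted: [13.05, 13.05, 21.78]
By sides: Isosceles, By angles: Acute

Isosceles, Acute


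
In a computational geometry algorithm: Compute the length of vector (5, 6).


|u| = sqrt(5^2 + 6^2) = sqrt(61) = 7.8102

7.8102


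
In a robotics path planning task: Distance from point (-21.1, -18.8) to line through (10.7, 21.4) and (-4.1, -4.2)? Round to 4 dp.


|cross product| = 219.12
|line direction| = sqrt(874.4) = 29.5703
Distance = 219.12/sqrt(874.4) = 7.4101

7.4101


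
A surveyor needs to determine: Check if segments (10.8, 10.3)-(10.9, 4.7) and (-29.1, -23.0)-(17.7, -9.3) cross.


Cross products: d1=1011.81, d2=748.36, d3=-226.77, d4=36.68
d1*d2 < 0 and d3*d4 < 0? no

No, they don't intersect


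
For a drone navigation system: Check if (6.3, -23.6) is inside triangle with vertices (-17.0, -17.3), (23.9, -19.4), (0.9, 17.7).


Cross products: AB x AP = -208.74, BC x BP = 749.56, CA x CP = 928.27
All same sign? no

No, outside


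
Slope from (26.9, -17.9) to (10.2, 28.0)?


slope = (y2-y1)/(x2-x1) = (28-(-17.9))/(10.2-26.9) = 45.9/(-16.7) = -2.7485

-2.7485


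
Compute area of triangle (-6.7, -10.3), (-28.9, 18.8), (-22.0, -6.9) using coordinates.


Area = |x_A(y_B-y_C) + x_B(y_C-y_A) + x_C(y_A-y_B)|/2
= |(-172.19) + (-98.26) + 640.2|/2
= 369.75/2 = 184.875

184.875


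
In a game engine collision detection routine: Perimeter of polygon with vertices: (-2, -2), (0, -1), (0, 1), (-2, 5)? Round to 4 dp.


Sides: (-2, -2)->(0, -1): sqrt(5) = 2.236068, (0, -1)->(0, 1): sqrt(4) = 2, (0, 1)->(-2, 5): sqrt(20) = 4.472136, (-2, 5)->(-2, -2): sqrt(49) = 7
Sum = 15.708204
Perimeter = 15.7082

15.7082


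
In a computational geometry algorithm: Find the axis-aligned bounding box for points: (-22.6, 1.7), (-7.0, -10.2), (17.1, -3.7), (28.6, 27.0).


x range: [-22.6, 28.6]
y range: [-10.2, 27]
Bounding box: (-22.6,-10.2) to (28.6,27)

(-22.6,-10.2) to (28.6,27)


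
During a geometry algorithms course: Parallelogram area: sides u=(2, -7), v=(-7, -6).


|u x v| = |2*(-6) - (-7)*(-7)|
= |(-12) - 49| = 61

61


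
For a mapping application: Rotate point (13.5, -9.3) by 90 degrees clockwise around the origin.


90° CW: (x,y) -> (y, -x)
(13.5,-9.3) -> (-9.3, -13.5)

(-9.3, -13.5)


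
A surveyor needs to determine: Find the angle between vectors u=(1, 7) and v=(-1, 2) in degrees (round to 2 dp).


u.v = 13, |u| = sqrt(50) = 7.0711, |v| = sqrt(5) = 2.2361
cos(theta) = u.v/(|u||v|) = 13/sqrt(250) = 0.822192
theta = acos(0.822192) = 34.7 degrees

34.7 degrees


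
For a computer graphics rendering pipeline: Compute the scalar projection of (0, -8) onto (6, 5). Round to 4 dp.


u.v = -40, |v| = sqrt(61) = 7.8102
Scalar projection = u.v / |v| = -40 / sqrt(61) = -5.1215

-5.1215


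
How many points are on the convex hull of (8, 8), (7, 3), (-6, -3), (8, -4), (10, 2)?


Convex hull vertices (CCW): (-6, -3), (8, -4), (10, 2), (8, 8)
Count = 4

4


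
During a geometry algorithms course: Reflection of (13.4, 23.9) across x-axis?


Reflection over x-axis: (x,y) -> (x,-y)
(13.4, 23.9) -> (13.4, -23.9)

(13.4, -23.9)


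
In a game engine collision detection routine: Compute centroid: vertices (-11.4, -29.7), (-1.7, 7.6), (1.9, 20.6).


Centroid = ((x_A+x_B+x_C)/3, (y_A+y_B+y_C)/3)
= (((-11.4)+(-1.7)+1.9)/3, ((-29.7)+7.6+20.6)/3)
= (-3.7333, -0.5)

(-3.7333, -0.5)


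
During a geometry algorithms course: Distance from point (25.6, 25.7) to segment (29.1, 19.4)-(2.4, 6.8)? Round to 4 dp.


Project P onto AB: t = 0.0161 (clamped to [0,1])
Closest point on segment: (28.669, 19.1966)
Distance: 7.1912

7.1912


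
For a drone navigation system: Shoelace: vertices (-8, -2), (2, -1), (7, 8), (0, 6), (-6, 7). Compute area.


Shoelace sum: ((-8)*(-1) - 2*(-2)) + (2*8 - 7*(-1)) + (7*6 - 0*8) + (0*7 - (-6)*6) + ((-6)*(-2) - (-8)*7)
= 181
Area = |181|/2 = 90.5

90.5


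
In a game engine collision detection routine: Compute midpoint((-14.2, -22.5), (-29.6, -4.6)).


M = (((-14.2)+(-29.6))/2, ((-22.5)+(-4.6))/2)
= (-21.9, -13.55)

(-21.9, -13.55)


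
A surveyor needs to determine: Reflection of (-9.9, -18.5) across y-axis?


Reflection over y-axis: (x,y) -> (-x,y)
(-9.9, -18.5) -> (9.9, -18.5)

(9.9, -18.5)


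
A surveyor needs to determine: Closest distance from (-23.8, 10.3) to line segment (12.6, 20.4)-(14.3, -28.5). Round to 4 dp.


Project P onto AB: t = 0.1804 (clamped to [0,1])
Closest point on segment: (12.9068, 11.5761)
Distance: 36.7289

36.7289


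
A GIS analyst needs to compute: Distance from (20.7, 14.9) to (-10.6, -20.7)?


dx=-31.3, dy=-35.6
d^2 = (-31.3)^2 + (-35.6)^2 = 2247.05
d = sqrt(2247.05) = 47.4031

47.4031


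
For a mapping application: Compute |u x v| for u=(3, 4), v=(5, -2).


|u x v| = |3*(-2) - 4*5|
= |(-6) - 20| = 26

26


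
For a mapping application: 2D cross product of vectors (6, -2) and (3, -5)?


u x v = u_x*v_y - u_y*v_x = 6*(-5) - (-2)*3
= (-30) - (-6) = -24

-24


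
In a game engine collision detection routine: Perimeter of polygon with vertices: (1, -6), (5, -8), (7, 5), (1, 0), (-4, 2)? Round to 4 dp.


Sides: (1, -6)->(5, -8): sqrt(20) = 4.472136, (5, -8)->(7, 5): sqrt(173) = 13.152946, (7, 5)->(1, 0): sqrt(61) = 7.81025, (1, 0)->(-4, 2): sqrt(29) = 5.385165, (-4, 2)->(1, -6): sqrt(89) = 9.433981
Sum = 40.254478
Perimeter = 40.2545

40.2545


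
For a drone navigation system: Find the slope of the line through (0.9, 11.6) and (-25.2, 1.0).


slope = (y2-y1)/(x2-x1) = (1-11.6)/((-25.2)-0.9) = (-10.6)/(-26.1) = 0.4061

0.4061


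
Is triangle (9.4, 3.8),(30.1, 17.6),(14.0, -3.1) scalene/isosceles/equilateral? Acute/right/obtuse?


Side lengths squared: AB^2=618.93, BC^2=687.7, CA^2=68.77
Sorted: [68.77, 618.93, 687.7]
By sides: Scalene, By angles: Right

Scalene, Right


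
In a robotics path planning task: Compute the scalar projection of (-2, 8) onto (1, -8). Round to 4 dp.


u.v = -66, |v| = sqrt(65) = 8.0623
Scalar projection = u.v / |v| = -66 / sqrt(65) = -8.1863

-8.1863


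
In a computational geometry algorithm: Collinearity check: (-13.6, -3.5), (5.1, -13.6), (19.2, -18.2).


Cross product: (5.1-(-13.6))*((-18.2)-(-3.5)) - ((-13.6)-(-3.5))*(19.2-(-13.6))
= 56.39

No, not collinear


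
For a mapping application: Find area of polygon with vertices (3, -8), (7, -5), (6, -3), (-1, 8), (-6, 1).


Shoelace sum: (3*(-5) - 7*(-8)) + (7*(-3) - 6*(-5)) + (6*8 - (-1)*(-3)) + ((-1)*1 - (-6)*8) + ((-6)*(-8) - 3*1)
= 187
Area = |187|/2 = 93.5

93.5


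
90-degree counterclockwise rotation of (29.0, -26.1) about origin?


90° CCW: (x,y) -> (-y, x)
(29,-26.1) -> (26.1, 29)

(26.1, 29)


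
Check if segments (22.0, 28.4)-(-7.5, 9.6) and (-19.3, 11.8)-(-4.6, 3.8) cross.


Cross products: d1=574.42, d2=62.06, d3=-286.74, d4=225.62
d1*d2 < 0 and d3*d4 < 0? no

No, they don't intersect


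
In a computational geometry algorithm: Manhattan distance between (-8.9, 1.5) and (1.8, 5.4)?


|(-8.9)-1.8| + |1.5-5.4| = 10.7 + 3.9 = 14.6

14.6


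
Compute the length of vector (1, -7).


|u| = sqrt(1^2 + (-7)^2) = sqrt(50) = 7.0711

7.0711


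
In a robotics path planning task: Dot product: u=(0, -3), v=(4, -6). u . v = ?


u . v = u_x*v_x + u_y*v_y = 0*4 + (-3)*(-6)
= 0 + 18 = 18

18


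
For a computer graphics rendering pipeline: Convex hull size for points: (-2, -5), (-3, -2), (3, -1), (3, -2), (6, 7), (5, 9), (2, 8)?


Convex hull vertices (CCW): (-3, -2), (-2, -5), (3, -2), (6, 7), (5, 9), (2, 8)
Count = 6

6


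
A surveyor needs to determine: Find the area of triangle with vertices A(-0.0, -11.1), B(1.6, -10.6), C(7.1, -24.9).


Area = |x_A(y_B-y_C) + x_B(y_C-y_A) + x_C(y_A-y_B)|/2
= |0 + (-22.08) + (-3.55)|/2
= 25.63/2 = 12.815

12.815


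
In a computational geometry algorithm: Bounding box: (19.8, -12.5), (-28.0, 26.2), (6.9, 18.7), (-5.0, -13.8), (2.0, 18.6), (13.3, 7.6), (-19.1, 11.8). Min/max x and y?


x range: [-28, 19.8]
y range: [-13.8, 26.2]
Bounding box: (-28,-13.8) to (19.8,26.2)

(-28,-13.8) to (19.8,26.2)


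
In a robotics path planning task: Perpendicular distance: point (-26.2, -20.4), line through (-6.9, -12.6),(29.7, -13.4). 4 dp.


|cross product| = 300.92
|line direction| = sqrt(1340.2) = 36.6087
Distance = 300.92/sqrt(1340.2) = 8.2199

8.2199


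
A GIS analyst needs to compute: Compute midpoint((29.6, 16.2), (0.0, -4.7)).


M = ((29.6+0)/2, (16.2+(-4.7))/2)
= (14.8, 5.75)

(14.8, 5.75)


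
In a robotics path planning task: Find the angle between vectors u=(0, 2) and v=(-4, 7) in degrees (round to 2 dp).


u.v = 14, |u| = sqrt(4) = 2, |v| = sqrt(65) = 8.0623
cos(theta) = u.v/(|u||v|) = 14/sqrt(260) = 0.868243
theta = acos(0.868243) = 29.74 degrees

29.74 degrees


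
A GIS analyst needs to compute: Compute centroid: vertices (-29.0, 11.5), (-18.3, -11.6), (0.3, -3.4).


Centroid = ((x_A+x_B+x_C)/3, (y_A+y_B+y_C)/3)
= (((-29)+(-18.3)+0.3)/3, (11.5+(-11.6)+(-3.4))/3)
= (-15.6667, -1.1667)

(-15.6667, -1.1667)


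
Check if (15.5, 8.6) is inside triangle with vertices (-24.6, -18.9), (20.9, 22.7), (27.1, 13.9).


Cross products: AB x AP = -416.91, BC x BP = -134.94, CA x CP = -106.47
All same sign? yes

Yes, inside


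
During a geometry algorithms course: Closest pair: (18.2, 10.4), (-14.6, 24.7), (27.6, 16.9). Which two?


d(P0,P1) = 35.7817, d(P0,P2) = 11.4285, d(P1,P2) = 42.9148
Closest: P0 and P2

Closest pair: (18.2, 10.4) and (27.6, 16.9), distance = 11.4285


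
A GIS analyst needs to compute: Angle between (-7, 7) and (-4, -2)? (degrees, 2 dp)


u.v = 14, |u| = sqrt(98) = 9.8995, |v| = sqrt(20) = 4.4721
cos(theta) = u.v/(|u||v|) = 14/sqrt(1960) = 0.316228
theta = acos(0.316228) = 71.57 degrees

71.57 degrees


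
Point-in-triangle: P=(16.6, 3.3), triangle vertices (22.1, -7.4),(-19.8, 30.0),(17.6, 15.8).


Cross products: AB x AP = -242.63, BC x BP = -481.7, CA x CP = -79.45
All same sign? yes

Yes, inside


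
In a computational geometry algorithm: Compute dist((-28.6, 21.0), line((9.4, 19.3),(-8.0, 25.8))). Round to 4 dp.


|cross product| = 217.42
|line direction| = sqrt(345.01) = 18.5744
Distance = 217.42/sqrt(345.01) = 11.7053

11.7053


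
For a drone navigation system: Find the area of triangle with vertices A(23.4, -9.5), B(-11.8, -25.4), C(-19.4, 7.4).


Area = |x_A(y_B-y_C) + x_B(y_C-y_A) + x_C(y_A-y_B)|/2
= |(-767.52) + (-199.42) + (-308.46)|/2
= 1275.4/2 = 637.7

637.7


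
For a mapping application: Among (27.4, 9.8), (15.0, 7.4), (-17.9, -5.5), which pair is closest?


d(P0,P1) = 12.6301, d(P0,P2) = 47.814, d(P1,P2) = 35.3386
Closest: P0 and P1

Closest pair: (27.4, 9.8) and (15.0, 7.4), distance = 12.6301


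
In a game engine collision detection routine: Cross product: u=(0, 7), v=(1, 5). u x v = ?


u x v = u_x*v_y - u_y*v_x = 0*5 - 7*1
= 0 - 7 = -7

-7


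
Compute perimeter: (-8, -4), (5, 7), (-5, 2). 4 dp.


Sides: (-8, -4)->(5, 7): sqrt(290) = 17.029386, (5, 7)->(-5, 2): sqrt(125) = 11.18034, (-5, 2)->(-8, -4): sqrt(45) = 6.708204
Sum = 34.91793
Perimeter = 34.9179

34.9179


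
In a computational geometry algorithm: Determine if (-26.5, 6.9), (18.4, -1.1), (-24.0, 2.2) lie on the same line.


Cross product: (18.4-(-26.5))*(2.2-6.9) - ((-1.1)-6.9)*((-24)-(-26.5))
= -191.03

No, not collinear


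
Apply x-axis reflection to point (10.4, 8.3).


Reflection over x-axis: (x,y) -> (x,-y)
(10.4, 8.3) -> (10.4, -8.3)

(10.4, -8.3)


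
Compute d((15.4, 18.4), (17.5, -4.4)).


dx=2.1, dy=-22.8
d^2 = 2.1^2 + (-22.8)^2 = 524.25
d = sqrt(524.25) = 22.8965

22.8965


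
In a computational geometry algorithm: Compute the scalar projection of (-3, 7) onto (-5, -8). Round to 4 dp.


u.v = -41, |v| = sqrt(89) = 9.434
Scalar projection = u.v / |v| = -41 / sqrt(89) = -4.346

-4.346


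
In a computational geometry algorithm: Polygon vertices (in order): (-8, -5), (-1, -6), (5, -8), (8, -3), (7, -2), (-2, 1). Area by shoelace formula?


Shoelace sum: ((-8)*(-6) - (-1)*(-5)) + ((-1)*(-8) - 5*(-6)) + (5*(-3) - 8*(-8)) + (8*(-2) - 7*(-3)) + (7*1 - (-2)*(-2)) + ((-2)*(-5) - (-8)*1)
= 156
Area = |156|/2 = 78

78


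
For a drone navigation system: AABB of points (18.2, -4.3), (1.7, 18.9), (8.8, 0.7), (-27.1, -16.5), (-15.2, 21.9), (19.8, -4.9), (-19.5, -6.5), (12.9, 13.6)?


x range: [-27.1, 19.8]
y range: [-16.5, 21.9]
Bounding box: (-27.1,-16.5) to (19.8,21.9)

(-27.1,-16.5) to (19.8,21.9)


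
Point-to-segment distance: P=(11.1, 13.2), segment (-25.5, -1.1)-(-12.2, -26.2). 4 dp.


Project P onto AB: t = 0.1584 (clamped to [0,1])
Closest point on segment: (-23.3927, -5.077)
Distance: 39.0358

39.0358


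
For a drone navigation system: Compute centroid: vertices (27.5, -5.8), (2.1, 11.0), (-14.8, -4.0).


Centroid = ((x_A+x_B+x_C)/3, (y_A+y_B+y_C)/3)
= ((27.5+2.1+(-14.8))/3, ((-5.8)+11+(-4))/3)
= (4.9333, 0.4)

(4.9333, 0.4)


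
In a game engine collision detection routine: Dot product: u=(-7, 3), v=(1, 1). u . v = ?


u . v = u_x*v_x + u_y*v_y = (-7)*1 + 3*1
= (-7) + 3 = -4

-4


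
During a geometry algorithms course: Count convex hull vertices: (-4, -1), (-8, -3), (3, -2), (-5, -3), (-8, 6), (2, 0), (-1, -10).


Convex hull vertices (CCW): (-8, -3), (-1, -10), (3, -2), (2, 0), (-8, 6)
Count = 5

5


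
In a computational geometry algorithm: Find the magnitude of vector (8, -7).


|u| = sqrt(8^2 + (-7)^2) = sqrt(113) = 10.6301

10.6301


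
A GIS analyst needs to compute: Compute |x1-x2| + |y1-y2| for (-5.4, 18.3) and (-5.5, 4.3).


|(-5.4)-(-5.5)| + |18.3-4.3| = 0.1 + 14 = 14.1

14.1


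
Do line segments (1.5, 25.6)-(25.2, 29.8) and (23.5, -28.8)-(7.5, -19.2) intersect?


Cross products: d1=-659.2, d2=-953.92, d3=-1381.68, d4=-1086.96
d1*d2 < 0 and d3*d4 < 0? no

No, they don't intersect


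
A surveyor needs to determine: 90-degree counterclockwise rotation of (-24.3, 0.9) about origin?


90° CCW: (x,y) -> (-y, x)
(-24.3,0.9) -> (-0.9, -24.3)

(-0.9, -24.3)


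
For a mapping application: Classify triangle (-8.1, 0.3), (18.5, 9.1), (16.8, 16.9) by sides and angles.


Side lengths squared: AB^2=785, BC^2=63.73, CA^2=895.57
Sorted: [63.73, 785, 895.57]
By sides: Scalene, By angles: Obtuse

Scalene, Obtuse


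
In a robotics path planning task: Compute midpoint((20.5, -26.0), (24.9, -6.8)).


M = ((20.5+24.9)/2, ((-26)+(-6.8))/2)
= (22.7, -16.4)

(22.7, -16.4)


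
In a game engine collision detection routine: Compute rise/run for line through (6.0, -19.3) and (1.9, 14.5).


slope = (y2-y1)/(x2-x1) = (14.5-(-19.3))/(1.9-6) = 33.8/(-4.1) = -8.2439

-8.2439


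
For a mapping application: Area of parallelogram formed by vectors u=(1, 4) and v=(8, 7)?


|u x v| = |1*7 - 4*8|
= |7 - 32| = 25

25


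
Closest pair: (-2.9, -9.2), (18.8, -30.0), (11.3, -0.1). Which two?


d(P0,P1) = 30.0588, d(P0,P2) = 16.8656, d(P1,P2) = 30.8263
Closest: P0 and P2

Closest pair: (-2.9, -9.2) and (11.3, -0.1), distance = 16.8656


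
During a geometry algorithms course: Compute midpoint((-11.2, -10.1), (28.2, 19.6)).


M = (((-11.2)+28.2)/2, ((-10.1)+19.6)/2)
= (8.5, 4.75)

(8.5, 4.75)


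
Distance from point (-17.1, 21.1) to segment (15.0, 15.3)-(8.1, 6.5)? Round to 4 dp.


Project P onto AB: t = 1 (clamped to [0,1])
Closest point on segment: (8.1, 6.5)
Distance: 29.1239

29.1239


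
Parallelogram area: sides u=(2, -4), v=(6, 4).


|u x v| = |2*4 - (-4)*6|
= |8 - (-24)| = 32

32


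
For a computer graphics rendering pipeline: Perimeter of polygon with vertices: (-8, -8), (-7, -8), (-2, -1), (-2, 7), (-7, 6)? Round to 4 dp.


Sides: (-8, -8)->(-7, -8): sqrt(1) = 1, (-7, -8)->(-2, -1): sqrt(74) = 8.602325, (-2, -1)->(-2, 7): sqrt(64) = 8, (-2, 7)->(-7, 6): sqrt(26) = 5.09902, (-7, 6)->(-8, -8): sqrt(197) = 14.035669
Sum = 36.737014
Perimeter = 36.737

36.737


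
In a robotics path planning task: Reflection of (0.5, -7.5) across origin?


Reflection over origin: (x,y) -> (-x,-y)
(0.5, -7.5) -> (-0.5, 7.5)

(-0.5, 7.5)


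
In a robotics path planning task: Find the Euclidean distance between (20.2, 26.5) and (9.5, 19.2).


dx=-10.7, dy=-7.3
d^2 = (-10.7)^2 + (-7.3)^2 = 167.78
d = sqrt(167.78) = 12.953

12.953


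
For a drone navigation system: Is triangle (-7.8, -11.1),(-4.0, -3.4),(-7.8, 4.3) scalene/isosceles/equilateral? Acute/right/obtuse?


Side lengths squared: AB^2=73.73, BC^2=73.73, CA^2=237.16
Sorted: [73.73, 73.73, 237.16]
By sides: Isosceles, By angles: Obtuse

Isosceles, Obtuse


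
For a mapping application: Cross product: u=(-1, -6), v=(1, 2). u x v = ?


u x v = u_x*v_y - u_y*v_x = (-1)*2 - (-6)*1
= (-2) - (-6) = 4

4


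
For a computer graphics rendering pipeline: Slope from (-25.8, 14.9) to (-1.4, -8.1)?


slope = (y2-y1)/(x2-x1) = ((-8.1)-14.9)/((-1.4)-(-25.8)) = (-23)/24.4 = -0.9426

-0.9426


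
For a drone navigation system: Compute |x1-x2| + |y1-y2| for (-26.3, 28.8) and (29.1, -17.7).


|(-26.3)-29.1| + |28.8-(-17.7)| = 55.4 + 46.5 = 101.9

101.9


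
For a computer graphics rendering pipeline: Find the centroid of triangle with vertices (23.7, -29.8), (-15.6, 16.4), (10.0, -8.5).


Centroid = ((x_A+x_B+x_C)/3, (y_A+y_B+y_C)/3)
= ((23.7+(-15.6)+10)/3, ((-29.8)+16.4+(-8.5))/3)
= (6.0333, -7.3)

(6.0333, -7.3)


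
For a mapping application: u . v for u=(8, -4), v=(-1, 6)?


u . v = u_x*v_x + u_y*v_y = 8*(-1) + (-4)*6
= (-8) + (-24) = -32

-32


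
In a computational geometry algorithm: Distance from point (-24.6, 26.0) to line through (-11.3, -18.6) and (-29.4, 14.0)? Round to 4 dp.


|cross product| = 373.68
|line direction| = sqrt(1390.37) = 37.2877
Distance = 373.68/sqrt(1390.37) = 10.0215

10.0215


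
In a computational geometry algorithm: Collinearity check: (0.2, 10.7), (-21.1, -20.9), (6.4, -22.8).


Cross product: ((-21.1)-0.2)*((-22.8)-10.7) - ((-20.9)-10.7)*(6.4-0.2)
= 909.47

No, not collinear


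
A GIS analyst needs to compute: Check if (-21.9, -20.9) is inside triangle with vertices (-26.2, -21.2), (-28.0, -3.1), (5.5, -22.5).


Cross products: AB x AP = -78.37, BC x BP = -477.96, CA x CP = -15.1
All same sign? yes

Yes, inside


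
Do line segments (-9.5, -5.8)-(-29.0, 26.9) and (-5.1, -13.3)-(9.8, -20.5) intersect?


Cross products: d1=80.07, d2=426.9, d3=2.37, d4=-344.46
d1*d2 < 0 and d3*d4 < 0? no

No, they don't intersect


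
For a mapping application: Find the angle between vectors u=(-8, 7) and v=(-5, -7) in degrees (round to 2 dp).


u.v = -9, |u| = sqrt(113) = 10.6301, |v| = sqrt(74) = 8.6023
cos(theta) = u.v/(|u||v|) = -9/sqrt(8362) = -0.098421
theta = acos(-0.098421) = 95.65 degrees

95.65 degrees


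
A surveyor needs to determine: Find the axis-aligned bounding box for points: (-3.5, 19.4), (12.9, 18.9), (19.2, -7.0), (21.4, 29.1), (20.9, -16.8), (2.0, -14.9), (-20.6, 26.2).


x range: [-20.6, 21.4]
y range: [-16.8, 29.1]
Bounding box: (-20.6,-16.8) to (21.4,29.1)

(-20.6,-16.8) to (21.4,29.1)


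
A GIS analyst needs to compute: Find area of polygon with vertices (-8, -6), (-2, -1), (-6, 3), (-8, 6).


Shoelace sum: ((-8)*(-1) - (-2)*(-6)) + ((-2)*3 - (-6)*(-1)) + ((-6)*6 - (-8)*3) + ((-8)*(-6) - (-8)*6)
= 68
Area = |68|/2 = 34

34


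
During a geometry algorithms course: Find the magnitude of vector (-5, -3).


|u| = sqrt((-5)^2 + (-3)^2) = sqrt(34) = 5.831

5.831


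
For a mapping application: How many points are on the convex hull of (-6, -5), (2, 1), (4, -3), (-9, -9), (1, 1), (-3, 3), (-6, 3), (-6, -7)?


Convex hull vertices (CCW): (-9, -9), (4, -3), (2, 1), (-3, 3), (-6, 3)
Count = 5

5


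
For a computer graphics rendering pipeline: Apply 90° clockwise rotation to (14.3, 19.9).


90° CW: (x,y) -> (y, -x)
(14.3,19.9) -> (19.9, -14.3)

(19.9, -14.3)


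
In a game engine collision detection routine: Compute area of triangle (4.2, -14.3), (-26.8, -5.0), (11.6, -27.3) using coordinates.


Area = |x_A(y_B-y_C) + x_B(y_C-y_A) + x_C(y_A-y_B)|/2
= |93.66 + 348.4 + (-107.88)|/2
= 334.18/2 = 167.09

167.09


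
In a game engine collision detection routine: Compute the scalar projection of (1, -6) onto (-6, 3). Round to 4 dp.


u.v = -24, |v| = sqrt(45) = 6.7082
Scalar projection = u.v / |v| = -24 / sqrt(45) = -3.5777

-3.5777


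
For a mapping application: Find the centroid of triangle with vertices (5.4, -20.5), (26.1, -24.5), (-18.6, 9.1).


Centroid = ((x_A+x_B+x_C)/3, (y_A+y_B+y_C)/3)
= ((5.4+26.1+(-18.6))/3, ((-20.5)+(-24.5)+9.1)/3)
= (4.3, -11.9667)

(4.3, -11.9667)


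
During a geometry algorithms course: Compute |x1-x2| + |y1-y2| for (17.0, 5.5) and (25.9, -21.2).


|17-25.9| + |5.5-(-21.2)| = 8.9 + 26.7 = 35.6

35.6


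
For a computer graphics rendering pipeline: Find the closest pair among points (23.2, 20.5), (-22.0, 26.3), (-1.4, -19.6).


d(P0,P1) = 45.5706, d(P0,P2) = 47.0443, d(P1,P2) = 50.3107
Closest: P0 and P1

Closest pair: (23.2, 20.5) and (-22.0, 26.3), distance = 45.5706


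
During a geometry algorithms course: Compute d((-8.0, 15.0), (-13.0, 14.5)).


dx=-5, dy=-0.5
d^2 = (-5)^2 + (-0.5)^2 = 25.25
d = sqrt(25.25) = 5.0249

5.0249


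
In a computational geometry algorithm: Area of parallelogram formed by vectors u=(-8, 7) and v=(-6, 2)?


|u x v| = |(-8)*2 - 7*(-6)|
= |(-16) - (-42)| = 26

26


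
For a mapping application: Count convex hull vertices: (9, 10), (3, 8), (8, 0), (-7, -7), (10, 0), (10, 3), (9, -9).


Convex hull vertices (CCW): (-7, -7), (9, -9), (10, 0), (10, 3), (9, 10), (3, 8)
Count = 6

6


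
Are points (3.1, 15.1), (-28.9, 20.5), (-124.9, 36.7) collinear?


Cross product: ((-28.9)-3.1)*(36.7-15.1) - (20.5-15.1)*((-124.9)-3.1)
= 0

Yes, collinear


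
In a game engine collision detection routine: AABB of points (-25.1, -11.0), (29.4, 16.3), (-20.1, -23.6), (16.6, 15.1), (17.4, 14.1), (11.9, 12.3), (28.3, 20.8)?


x range: [-25.1, 29.4]
y range: [-23.6, 20.8]
Bounding box: (-25.1,-23.6) to (29.4,20.8)

(-25.1,-23.6) to (29.4,20.8)


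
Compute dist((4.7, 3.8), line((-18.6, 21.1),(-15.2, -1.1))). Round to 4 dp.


|cross product| = 458.44
|line direction| = sqrt(504.4) = 22.4589
Distance = 458.44/sqrt(504.4) = 20.4124

20.4124


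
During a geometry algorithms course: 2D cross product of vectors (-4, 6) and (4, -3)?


u x v = u_x*v_y - u_y*v_x = (-4)*(-3) - 6*4
= 12 - 24 = -12

-12


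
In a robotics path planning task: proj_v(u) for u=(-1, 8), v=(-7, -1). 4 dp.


u.v = -1, |v| = sqrt(50) = 7.0711
Scalar projection = u.v / |v| = -1 / sqrt(50) = -0.1414

-0.1414


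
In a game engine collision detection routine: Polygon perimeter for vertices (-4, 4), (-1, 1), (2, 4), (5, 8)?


Sides: (-4, 4)->(-1, 1): sqrt(18) = 4.242641, (-1, 1)->(2, 4): sqrt(18) = 4.242641, (2, 4)->(5, 8): sqrt(25) = 5, (5, 8)->(-4, 4): sqrt(97) = 9.848858
Sum = 23.33414
Perimeter = 23.3341

23.3341


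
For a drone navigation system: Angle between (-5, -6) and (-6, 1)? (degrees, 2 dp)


u.v = 24, |u| = sqrt(61) = 7.8102, |v| = sqrt(37) = 6.0828
cos(theta) = u.v/(|u||v|) = 24/sqrt(2257) = 0.505179
theta = acos(0.505179) = 59.66 degrees

59.66 degrees


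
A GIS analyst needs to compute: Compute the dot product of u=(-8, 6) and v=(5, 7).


u . v = u_x*v_x + u_y*v_y = (-8)*5 + 6*7
= (-40) + 42 = 2

2


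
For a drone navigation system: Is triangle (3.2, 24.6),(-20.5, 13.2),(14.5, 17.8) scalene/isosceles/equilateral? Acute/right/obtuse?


Side lengths squared: AB^2=691.65, BC^2=1246.16, CA^2=173.93
Sorted: [173.93, 691.65, 1246.16]
By sides: Scalene, By angles: Obtuse

Scalene, Obtuse


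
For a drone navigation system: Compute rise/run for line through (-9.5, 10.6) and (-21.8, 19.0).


slope = (y2-y1)/(x2-x1) = (19-10.6)/((-21.8)-(-9.5)) = 8.4/(-12.3) = -0.6829

-0.6829


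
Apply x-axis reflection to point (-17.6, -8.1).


Reflection over x-axis: (x,y) -> (x,-y)
(-17.6, -8.1) -> (-17.6, 8.1)

(-17.6, 8.1)


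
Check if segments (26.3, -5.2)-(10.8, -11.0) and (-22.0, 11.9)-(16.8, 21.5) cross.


Cross products: d1=-1127.16, d2=-1203.4, d3=-545.19, d4=-468.95
d1*d2 < 0 and d3*d4 < 0? no

No, they don't intersect


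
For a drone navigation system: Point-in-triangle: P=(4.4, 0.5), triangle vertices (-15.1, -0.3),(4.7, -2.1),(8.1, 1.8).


Cross products: AB x AP = 50.94, BC x BP = 10.01, CA x CP = 22.39
All same sign? yes

Yes, inside


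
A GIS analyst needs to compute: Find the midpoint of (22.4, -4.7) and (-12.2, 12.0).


M = ((22.4+(-12.2))/2, ((-4.7)+12)/2)
= (5.1, 3.65)

(5.1, 3.65)


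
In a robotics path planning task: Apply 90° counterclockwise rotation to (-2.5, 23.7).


90° CCW: (x,y) -> (-y, x)
(-2.5,23.7) -> (-23.7, -2.5)

(-23.7, -2.5)


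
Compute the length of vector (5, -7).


|u| = sqrt(5^2 + (-7)^2) = sqrt(74) = 8.6023

8.6023


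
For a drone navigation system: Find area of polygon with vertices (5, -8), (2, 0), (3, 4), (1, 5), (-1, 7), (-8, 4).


Shoelace sum: (5*0 - 2*(-8)) + (2*4 - 3*0) + (3*5 - 1*4) + (1*7 - (-1)*5) + ((-1)*4 - (-8)*7) + ((-8)*(-8) - 5*4)
= 143
Area = |143|/2 = 71.5

71.5


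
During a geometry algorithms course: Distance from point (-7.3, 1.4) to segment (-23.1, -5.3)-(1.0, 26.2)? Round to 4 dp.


Project P onto AB: t = 0.3762 (clamped to [0,1])
Closest point on segment: (-14.0329, 6.5512)
Distance: 8.4774

8.4774


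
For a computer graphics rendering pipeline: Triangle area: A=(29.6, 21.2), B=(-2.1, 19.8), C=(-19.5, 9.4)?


Area = |x_A(y_B-y_C) + x_B(y_C-y_A) + x_C(y_A-y_B)|/2
= |307.84 + 24.78 + (-27.3)|/2
= 305.32/2 = 152.66

152.66


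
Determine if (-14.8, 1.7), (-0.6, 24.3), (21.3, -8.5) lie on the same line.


Cross product: ((-0.6)-(-14.8))*((-8.5)-1.7) - (24.3-1.7)*(21.3-(-14.8))
= -960.7

No, not collinear


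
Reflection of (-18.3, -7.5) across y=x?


Reflection over y=x: (x,y) -> (y,x)
(-18.3, -7.5) -> (-7.5, -18.3)

(-7.5, -18.3)


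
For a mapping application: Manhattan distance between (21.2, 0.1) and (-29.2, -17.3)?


|21.2-(-29.2)| + |0.1-(-17.3)| = 50.4 + 17.4 = 67.8

67.8


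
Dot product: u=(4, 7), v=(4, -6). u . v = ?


u . v = u_x*v_x + u_y*v_y = 4*4 + 7*(-6)
= 16 + (-42) = -26

-26


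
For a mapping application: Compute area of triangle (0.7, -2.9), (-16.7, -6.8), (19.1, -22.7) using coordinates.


Area = |x_A(y_B-y_C) + x_B(y_C-y_A) + x_C(y_A-y_B)|/2
= |11.13 + 330.66 + 74.49|/2
= 416.28/2 = 208.14

208.14


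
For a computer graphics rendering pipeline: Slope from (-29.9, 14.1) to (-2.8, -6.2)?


slope = (y2-y1)/(x2-x1) = ((-6.2)-14.1)/((-2.8)-(-29.9)) = (-20.3)/27.1 = -0.7491

-0.7491


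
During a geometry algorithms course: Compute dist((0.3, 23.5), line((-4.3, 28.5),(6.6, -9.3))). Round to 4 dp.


|cross product| = 119.38
|line direction| = sqrt(1547.65) = 39.3402
Distance = 119.38/sqrt(1547.65) = 3.0346

3.0346


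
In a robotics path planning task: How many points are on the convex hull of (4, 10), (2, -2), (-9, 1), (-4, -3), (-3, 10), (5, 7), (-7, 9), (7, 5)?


Convex hull vertices (CCW): (-9, 1), (-4, -3), (2, -2), (7, 5), (4, 10), (-3, 10), (-7, 9)
Count = 7

7


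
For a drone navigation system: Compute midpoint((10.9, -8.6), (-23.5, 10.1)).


M = ((10.9+(-23.5))/2, ((-8.6)+10.1)/2)
= (-6.3, 0.75)

(-6.3, 0.75)


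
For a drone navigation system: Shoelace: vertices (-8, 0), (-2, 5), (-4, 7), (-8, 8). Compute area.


Shoelace sum: ((-8)*5 - (-2)*0) + ((-2)*7 - (-4)*5) + ((-4)*8 - (-8)*7) + ((-8)*0 - (-8)*8)
= 54
Area = |54|/2 = 27

27


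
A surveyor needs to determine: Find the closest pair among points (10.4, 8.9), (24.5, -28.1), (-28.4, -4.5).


d(P0,P1) = 39.5956, d(P0,P2) = 41.0488, d(P1,P2) = 57.9256
Closest: P0 and P1

Closest pair: (10.4, 8.9) and (24.5, -28.1), distance = 39.5956


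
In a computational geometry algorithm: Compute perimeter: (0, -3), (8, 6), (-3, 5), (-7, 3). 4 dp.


Sides: (0, -3)->(8, 6): sqrt(145) = 12.041595, (8, 6)->(-3, 5): sqrt(122) = 11.045361, (-3, 5)->(-7, 3): sqrt(20) = 4.472136, (-7, 3)->(0, -3): sqrt(85) = 9.219544
Sum = 36.778636
Perimeter = 36.7786

36.7786


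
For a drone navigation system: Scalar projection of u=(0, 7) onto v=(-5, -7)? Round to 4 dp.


u.v = -49, |v| = sqrt(74) = 8.6023
Scalar projection = u.v / |v| = -49 / sqrt(74) = -5.6961

-5.6961


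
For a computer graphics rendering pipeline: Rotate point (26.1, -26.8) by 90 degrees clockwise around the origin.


90° CW: (x,y) -> (y, -x)
(26.1,-26.8) -> (-26.8, -26.1)

(-26.8, -26.1)


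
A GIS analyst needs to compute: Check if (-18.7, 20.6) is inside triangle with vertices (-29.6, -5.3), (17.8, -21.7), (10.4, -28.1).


Cross products: AB x AP = 1406.42, BC x BP = -546.62, CA x CP = -1284.52
All same sign? no

No, outside


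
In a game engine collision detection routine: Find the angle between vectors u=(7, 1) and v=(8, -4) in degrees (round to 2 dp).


u.v = 52, |u| = sqrt(50) = 7.0711, |v| = sqrt(80) = 8.9443
cos(theta) = u.v/(|u||v|) = 52/sqrt(4000) = 0.822192
theta = acos(0.822192) = 34.7 degrees

34.7 degrees


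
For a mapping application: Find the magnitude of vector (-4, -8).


|u| = sqrt((-4)^2 + (-8)^2) = sqrt(80) = 8.9443

8.9443


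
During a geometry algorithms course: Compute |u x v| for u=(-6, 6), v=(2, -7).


|u x v| = |(-6)*(-7) - 6*2|
= |42 - 12| = 30

30


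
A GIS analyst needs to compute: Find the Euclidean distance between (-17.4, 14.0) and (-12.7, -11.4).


dx=4.7, dy=-25.4
d^2 = 4.7^2 + (-25.4)^2 = 667.25
d = sqrt(667.25) = 25.8312

25.8312


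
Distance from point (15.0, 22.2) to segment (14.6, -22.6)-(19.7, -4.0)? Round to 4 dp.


Project P onto AB: t = 1 (clamped to [0,1])
Closest point on segment: (19.7, -4)
Distance: 26.6182

26.6182


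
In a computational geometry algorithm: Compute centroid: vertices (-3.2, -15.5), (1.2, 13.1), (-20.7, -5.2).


Centroid = ((x_A+x_B+x_C)/3, (y_A+y_B+y_C)/3)
= (((-3.2)+1.2+(-20.7))/3, ((-15.5)+13.1+(-5.2))/3)
= (-7.5667, -2.5333)

(-7.5667, -2.5333)


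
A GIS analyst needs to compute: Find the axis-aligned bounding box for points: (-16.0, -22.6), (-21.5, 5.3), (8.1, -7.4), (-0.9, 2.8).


x range: [-21.5, 8.1]
y range: [-22.6, 5.3]
Bounding box: (-21.5,-22.6) to (8.1,5.3)

(-21.5,-22.6) to (8.1,5.3)


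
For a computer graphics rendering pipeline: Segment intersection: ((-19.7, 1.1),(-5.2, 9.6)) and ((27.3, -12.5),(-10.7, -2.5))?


Cross products: d1=-46.8, d2=-514.8, d3=-596.7, d4=-128.7
d1*d2 < 0 and d3*d4 < 0? no

No, they don't intersect


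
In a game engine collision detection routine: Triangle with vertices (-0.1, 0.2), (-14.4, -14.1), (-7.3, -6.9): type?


Side lengths squared: AB^2=408.98, BC^2=102.25, CA^2=102.25
Sorted: [102.25, 102.25, 408.98]
By sides: Isosceles, By angles: Obtuse

Isosceles, Obtuse


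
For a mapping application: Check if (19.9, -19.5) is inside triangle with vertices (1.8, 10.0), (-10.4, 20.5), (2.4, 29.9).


Cross products: AB x AP = 169.85, BC x BP = -796.82, CA x CP = 377.89
All same sign? no

No, outside


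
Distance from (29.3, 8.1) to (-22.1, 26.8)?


dx=-51.4, dy=18.7
d^2 = (-51.4)^2 + 18.7^2 = 2991.65
d = sqrt(2991.65) = 54.696

54.696


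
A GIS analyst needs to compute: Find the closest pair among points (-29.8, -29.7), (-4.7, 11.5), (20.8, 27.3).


d(P0,P1) = 48.2437, d(P0,P2) = 76.2192, d(P1,P2) = 29.9982
Closest: P1 and P2

Closest pair: (-4.7, 11.5) and (20.8, 27.3), distance = 29.9982


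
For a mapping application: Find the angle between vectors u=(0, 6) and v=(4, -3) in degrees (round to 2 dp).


u.v = -18, |u| = sqrt(36) = 6, |v| = sqrt(25) = 5
cos(theta) = u.v/(|u||v|) = -18/sqrt(900) = -0.6
theta = acos(-0.6) = 126.87 degrees

126.87 degrees


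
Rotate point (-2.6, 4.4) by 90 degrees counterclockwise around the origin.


90° CCW: (x,y) -> (-y, x)
(-2.6,4.4) -> (-4.4, -2.6)

(-4.4, -2.6)


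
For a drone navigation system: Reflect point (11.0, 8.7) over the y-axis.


Reflection over y-axis: (x,y) -> (-x,y)
(11, 8.7) -> (-11, 8.7)

(-11, 8.7)


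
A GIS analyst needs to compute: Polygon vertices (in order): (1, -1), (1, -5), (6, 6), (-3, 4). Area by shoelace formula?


Shoelace sum: (1*(-5) - 1*(-1)) + (1*6 - 6*(-5)) + (6*4 - (-3)*6) + ((-3)*(-1) - 1*4)
= 73
Area = |73|/2 = 36.5

36.5


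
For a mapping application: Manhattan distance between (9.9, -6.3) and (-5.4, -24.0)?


|9.9-(-5.4)| + |(-6.3)-(-24)| = 15.3 + 17.7 = 33

33


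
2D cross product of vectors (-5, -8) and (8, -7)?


u x v = u_x*v_y - u_y*v_x = (-5)*(-7) - (-8)*8
= 35 - (-64) = 99

99


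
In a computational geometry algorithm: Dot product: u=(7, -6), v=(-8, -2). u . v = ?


u . v = u_x*v_x + u_y*v_y = 7*(-8) + (-6)*(-2)
= (-56) + 12 = -44

-44


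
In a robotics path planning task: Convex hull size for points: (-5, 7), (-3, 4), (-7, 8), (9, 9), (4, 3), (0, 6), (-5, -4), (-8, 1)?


Convex hull vertices (CCW): (-8, 1), (-5, -4), (4, 3), (9, 9), (-7, 8)
Count = 5

5


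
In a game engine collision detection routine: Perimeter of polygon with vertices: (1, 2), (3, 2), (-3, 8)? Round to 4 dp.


Sides: (1, 2)->(3, 2): sqrt(4) = 2, (3, 2)->(-3, 8): sqrt(72) = 8.485281, (-3, 8)->(1, 2): sqrt(52) = 7.211103
Sum = 17.696384
Perimeter = 17.6964

17.6964


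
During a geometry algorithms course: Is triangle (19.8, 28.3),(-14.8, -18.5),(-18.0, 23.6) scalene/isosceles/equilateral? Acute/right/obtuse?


Side lengths squared: AB^2=3387.4, BC^2=1782.65, CA^2=1450.93
Sorted: [1450.93, 1782.65, 3387.4]
By sides: Scalene, By angles: Obtuse

Scalene, Obtuse


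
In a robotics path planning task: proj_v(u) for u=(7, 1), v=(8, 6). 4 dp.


u.v = 62, |v| = sqrt(100) = 10
Scalar projection = u.v / |v| = 62 / sqrt(100) = 6.2

6.2


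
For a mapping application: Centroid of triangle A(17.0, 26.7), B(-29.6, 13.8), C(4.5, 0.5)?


Centroid = ((x_A+x_B+x_C)/3, (y_A+y_B+y_C)/3)
= ((17+(-29.6)+4.5)/3, (26.7+13.8+0.5)/3)
= (-2.7, 13.6667)

(-2.7, 13.6667)


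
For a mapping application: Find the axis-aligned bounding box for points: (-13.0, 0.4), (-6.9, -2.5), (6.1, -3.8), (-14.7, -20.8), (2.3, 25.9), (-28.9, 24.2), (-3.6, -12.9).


x range: [-28.9, 6.1]
y range: [-20.8, 25.9]
Bounding box: (-28.9,-20.8) to (6.1,25.9)

(-28.9,-20.8) to (6.1,25.9)


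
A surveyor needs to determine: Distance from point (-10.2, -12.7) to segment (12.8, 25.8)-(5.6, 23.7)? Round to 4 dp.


Project P onto AB: t = 1 (clamped to [0,1])
Closest point on segment: (5.6, 23.7)
Distance: 39.6812

39.6812


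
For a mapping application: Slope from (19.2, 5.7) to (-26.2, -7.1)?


slope = (y2-y1)/(x2-x1) = ((-7.1)-5.7)/((-26.2)-19.2) = (-12.8)/(-45.4) = 0.2819

0.2819


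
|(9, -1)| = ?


|u| = sqrt(9^2 + (-1)^2) = sqrt(82) = 9.0554

9.0554


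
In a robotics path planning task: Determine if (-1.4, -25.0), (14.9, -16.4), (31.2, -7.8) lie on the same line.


Cross product: (14.9-(-1.4))*((-7.8)-(-25)) - ((-16.4)-(-25))*(31.2-(-1.4))
= 0

Yes, collinear


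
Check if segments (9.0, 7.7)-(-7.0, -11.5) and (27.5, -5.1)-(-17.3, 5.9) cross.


Cross products: d1=-369.94, d2=666.22, d3=560, d4=-476.16
d1*d2 < 0 and d3*d4 < 0? yes

Yes, they intersect


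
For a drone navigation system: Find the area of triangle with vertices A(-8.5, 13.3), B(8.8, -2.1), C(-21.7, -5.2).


Area = |x_A(y_B-y_C) + x_B(y_C-y_A) + x_C(y_A-y_B)|/2
= |(-26.35) + (-162.8) + (-334.18)|/2
= 523.33/2 = 261.665

261.665


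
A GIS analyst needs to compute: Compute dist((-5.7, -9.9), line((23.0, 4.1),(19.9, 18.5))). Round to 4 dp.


|cross product| = 456.68
|line direction| = sqrt(216.97) = 14.7299
Distance = 456.68/sqrt(216.97) = 31.0036

31.0036


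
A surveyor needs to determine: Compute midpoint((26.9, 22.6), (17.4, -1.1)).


M = ((26.9+17.4)/2, (22.6+(-1.1))/2)
= (22.15, 10.75)

(22.15, 10.75)


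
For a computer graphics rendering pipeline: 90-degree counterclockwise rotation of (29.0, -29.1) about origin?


90° CCW: (x,y) -> (-y, x)
(29,-29.1) -> (29.1, 29)

(29.1, 29)


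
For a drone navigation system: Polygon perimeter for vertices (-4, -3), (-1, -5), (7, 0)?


Sides: (-4, -3)->(-1, -5): sqrt(13) = 3.605551, (-1, -5)->(7, 0): sqrt(89) = 9.433981, (7, 0)->(-4, -3): sqrt(130) = 11.401754
Sum = 24.441286
Perimeter = 24.4413

24.4413


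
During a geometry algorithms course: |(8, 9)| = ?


|u| = sqrt(8^2 + 9^2) = sqrt(145) = 12.0416

12.0416


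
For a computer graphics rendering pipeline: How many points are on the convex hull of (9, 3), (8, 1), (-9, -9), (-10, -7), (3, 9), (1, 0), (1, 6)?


Convex hull vertices (CCW): (-10, -7), (-9, -9), (8, 1), (9, 3), (3, 9)
Count = 5

5


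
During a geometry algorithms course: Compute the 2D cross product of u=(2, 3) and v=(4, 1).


u x v = u_x*v_y - u_y*v_x = 2*1 - 3*4
= 2 - 12 = -10

-10
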